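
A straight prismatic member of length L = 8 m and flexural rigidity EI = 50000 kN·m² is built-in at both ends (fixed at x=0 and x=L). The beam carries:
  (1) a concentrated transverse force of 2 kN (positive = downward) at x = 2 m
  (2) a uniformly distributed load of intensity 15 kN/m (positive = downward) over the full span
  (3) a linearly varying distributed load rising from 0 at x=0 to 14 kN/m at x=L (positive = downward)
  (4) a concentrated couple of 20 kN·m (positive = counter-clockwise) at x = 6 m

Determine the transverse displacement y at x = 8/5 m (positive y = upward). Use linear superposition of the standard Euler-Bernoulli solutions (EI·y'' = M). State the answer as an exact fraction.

Load 1 — point force P=2 kN at a=2 m (b=L-a=6):
  y_1 = -Pb²x²(3aL-(3a+b)x)/(6L³EI)  [x≤a] = -2·6²·(8/5)²·(3·2·8-(3·2+6)·(8/5))/(6·8³·50000) = -27/781250 m
Load 2 — uniform load w=15 kN/m over full span:
  y_2 = -wx²(L-x)²/(24EI) = -15·(8/5)²·(8-(8/5))²/(24·50000) = -512/390625 m
Load 3 — triangular load w₀=14 kN/m (0→w₀ over full span):
  y_3 = -w₀x²(L-x)²(x+2L)/(120LEI) = -14·(8/5)²·(8-(8/5))²·((8/5)+2·8)/(120·8·50000) = -78848/146484375 m
Load 4 — applied couple M₀=20 kN·m at a=6 m (b=L-a=2):
  y_4 = (R_Ax³/6 - M_Ax²/2)/EI  [x≤a] with R_A=45/16, M_A=25/4 = ((45/16)·(8/5)³/6 - (25/4)·(8/5)²/2)/50000 = -19/156250 m
Superposition: y = Σ y_i = -293723/146484375 m ≈ -0.002005 m

y(8/5) = -293723/146484375 m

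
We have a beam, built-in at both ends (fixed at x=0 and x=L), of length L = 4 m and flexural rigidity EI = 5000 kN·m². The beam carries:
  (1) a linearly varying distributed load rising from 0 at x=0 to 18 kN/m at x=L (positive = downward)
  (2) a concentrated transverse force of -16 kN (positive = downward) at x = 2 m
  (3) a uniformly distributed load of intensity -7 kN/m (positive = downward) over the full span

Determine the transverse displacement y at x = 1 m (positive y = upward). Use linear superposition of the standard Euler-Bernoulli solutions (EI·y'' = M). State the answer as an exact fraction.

Load 1 — triangular load w₀=18 kN/m (0→w₀ over full span):
  y_1 = -w₀x²(L-x)²(x+2L)/(120LEI) = -18·1²·(4-1)²·(1+2·4)/(120·4·5000) = -243/400000 m
Load 2 — point force P=-16 kN at a=2 m (b=L-a=2):
  y_2 = -Pb²x²(3aL-(3a+b)x)/(6L³EI)  [x≤a] = -(-16)·2²·1²·(3·2·4-(3·2+2)·1)/(6·4³·5000) = 1/1875 m
Load 3 — uniform load w=-7 kN/m over full span:
  y_3 = -wx²(L-x)²/(24EI) = -(-7)·1²·(4-1)²/(24·5000) = 21/40000 m
Superposition: y = Σ y_i = 541/1200000 m ≈ 0.000451 m

y(1) = 541/1200000 m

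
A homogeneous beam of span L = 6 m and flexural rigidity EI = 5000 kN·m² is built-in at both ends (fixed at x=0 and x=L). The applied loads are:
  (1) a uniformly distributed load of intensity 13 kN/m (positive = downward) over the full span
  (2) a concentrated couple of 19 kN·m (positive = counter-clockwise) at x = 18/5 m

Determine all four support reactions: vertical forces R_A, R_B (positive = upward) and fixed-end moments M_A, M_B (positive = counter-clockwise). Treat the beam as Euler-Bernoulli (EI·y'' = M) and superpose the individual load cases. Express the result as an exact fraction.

Load 1 — uniform load w=13 kN/m over full span:
  R_A = wL/2 = 13·6/2 = 39 kN
  M_A = wL²/12 = 13·6²/12 = 39 kN·m
  R_B = wL/2 = 13·6/2 = 39 kN
  M_B = -wL²/12 = -13·6²/12 = -39 kN·m
Load 2 — applied couple M₀=19 kN·m at a=18/5 m (b=L-a=12/5):
  R_A = 6M₀ab/L³ = 6·19·(18/5)·(12/5)/6³ = 114/25 kN
  M_A = M₀b(2a-b)/L² = 19·(12/5)·(2·(18/5)-(12/5))/6² = 152/25 kN·m
  R_B = -6M₀ab/L³ = -6·19·(18/5)·(12/5)/6³ = -114/25 kN
  M_B = M₀a(2b-a)/L² = 19·(18/5)·(2·(12/5)-(18/5))/6² = 57/25 kN·m
Superposition: R_A = 1089/25 kN, M_A = 1127/25 kN·m, R_B = 861/25 kN, M_B = -918/25 kN·m

R_A = 1089/25 kN, M_A = 1127/25 kN·m, R_B = 861/25 kN, M_B = -918/25 kN·m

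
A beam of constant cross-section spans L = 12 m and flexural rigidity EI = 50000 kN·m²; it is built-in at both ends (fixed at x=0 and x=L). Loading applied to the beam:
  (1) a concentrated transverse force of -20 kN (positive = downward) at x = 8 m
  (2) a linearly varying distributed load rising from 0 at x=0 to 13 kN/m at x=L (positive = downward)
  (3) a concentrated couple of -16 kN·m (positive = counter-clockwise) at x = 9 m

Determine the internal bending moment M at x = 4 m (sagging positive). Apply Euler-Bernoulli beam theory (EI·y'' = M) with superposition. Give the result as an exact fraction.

M(4) = 2117/135 kN·m

Load 1 — point force P=-20 kN at a=8 m (b=L-a=4):
  M_1 = Pb²(3a+b)x/L³ - Pab²/L²  [x≤a] = (-20)·4²·(3·8+4)·4/12³ - (-20)·8·4²/12² = -80/27 kN·m
Load 2 — triangular load w₀=13 kN/m (0→w₀ over full span):
  M_2 = 3w₀Lx/20 - w₀L²/30 - w₀x³/(6L) = 3·13·12·4/20 - 13·12²/30 - 13·4³/(6·12) = 884/45 kN·m
Load 3 — applied couple M₀=-16 kN·m at a=9 m (b=L-a=3):
  M_3 = R_Ax - M_A  [x≤a] with R_A=-3/2, M_A=-5 = (-3/2)·4 - (-5) = -1 kN·m
Superposition: M = Σ M_i = 2117/135 kN·m ≈ 15.681481 kN·m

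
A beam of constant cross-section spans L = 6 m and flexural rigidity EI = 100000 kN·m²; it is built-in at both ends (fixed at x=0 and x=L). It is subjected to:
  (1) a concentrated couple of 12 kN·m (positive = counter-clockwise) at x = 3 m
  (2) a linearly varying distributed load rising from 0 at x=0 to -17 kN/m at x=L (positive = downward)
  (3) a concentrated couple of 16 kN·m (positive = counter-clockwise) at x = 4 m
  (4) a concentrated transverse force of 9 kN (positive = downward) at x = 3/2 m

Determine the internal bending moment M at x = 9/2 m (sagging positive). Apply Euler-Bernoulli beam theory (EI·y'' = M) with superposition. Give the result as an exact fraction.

M(9/2) = -12167/960 kN·m

Load 1 — applied couple M₀=12 kN·m at a=3 m (b=L-a=3):
  M_1 = R_Ax - M_A - M₀  [x>a] with R_A=3, M_A=3 = 3·(9/2) - 3 - 12 = -3/2 kN·m
Load 2 — triangular load w₀=-17 kN/m (0→w₀ over full span):
  M_2 = 3w₀Lx/20 - w₀L²/30 - w₀x³/(6L) = 3·(-17)·6·(9/2)/20 - (-17)·6²/30 - (-17)·(9/2)³/(6·6) = -867/160 kN·m
Load 3 — applied couple M₀=16 kN·m at a=4 m (b=L-a=2):
  M_3 = R_Ax - M_A - M₀  [x>a] with R_A=32/9, M_A=16/3 = (32/9)·(9/2) - (16/3) - 16 = -16/3 kN·m
Load 4 — point force P=9 kN at a=3/2 m (b=L-a=9/2):
  M_4 = Pa²(a+3b)(L-x)/L³ - Pa²b/L²  [x>a] = 9·(3/2)²·((3/2)+3·(9/2))·(6-(9/2))/6³ - 9·(3/2)²·(9/2)/6² = -27/64 kN·m
Superposition: M = Σ M_i = -12167/960 kN·m ≈ -12.673958 kN·m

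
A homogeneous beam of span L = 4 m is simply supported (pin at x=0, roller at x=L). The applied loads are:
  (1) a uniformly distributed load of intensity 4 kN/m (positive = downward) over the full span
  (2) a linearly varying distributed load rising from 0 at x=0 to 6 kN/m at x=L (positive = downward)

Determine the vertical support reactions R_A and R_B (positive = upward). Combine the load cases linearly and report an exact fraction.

Load 1 — uniform load w=4 kN/m over full span:
  R_A = wL/2 = 4·4/2 = 8 kN
  R_B = wL/2 = 4·4/2 = 8 kN
Load 2 — triangular load w₀=6 kN/m (0→w₀ over full span):
  R_A = w₀L/6 = 6·4/6 = 4 kN
  R_B = w₀L/3 = 6·4/3 = 8 kN
Superposition: R_A = 12 kN, R_B = 16 kN

R_A = 12 kN, R_B = 16 kN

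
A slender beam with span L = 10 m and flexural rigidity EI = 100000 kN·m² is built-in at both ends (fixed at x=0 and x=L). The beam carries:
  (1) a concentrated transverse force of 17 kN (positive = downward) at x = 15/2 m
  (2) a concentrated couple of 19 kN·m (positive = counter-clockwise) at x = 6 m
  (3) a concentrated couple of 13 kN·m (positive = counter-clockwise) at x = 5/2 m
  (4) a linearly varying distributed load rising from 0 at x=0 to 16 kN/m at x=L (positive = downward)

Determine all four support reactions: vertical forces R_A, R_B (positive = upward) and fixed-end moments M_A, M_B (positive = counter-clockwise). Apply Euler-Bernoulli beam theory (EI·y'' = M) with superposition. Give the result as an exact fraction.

Load 1 — point force P=17 kN at a=15/2 m (b=L-a=5/2):
  R_A = Pb²(3a+b)/L³ = 17·(5/2)²·(3·(15/2)+(5/2))/10³ = 85/32 kN
  M_A = Pab²/L² = 17·(15/2)·(5/2)²/10² = 255/32 kN·m
  R_B = Pa²(a+3b)/L³ = 17·(15/2)²·((15/2)+3·(5/2))/10³ = 459/32 kN
  M_B = -Pa²b/L² = -17·(15/2)²·(5/2)/10² = -765/32 kN·m
Load 2 — applied couple M₀=19 kN·m at a=6 m (b=L-a=4):
  R_A = 6M₀ab/L³ = 6·19·6·4/10³ = 342/125 kN
  M_A = M₀b(2a-b)/L² = 19·4·(2·6-4)/10² = 152/25 kN·m
  R_B = -6M₀ab/L³ = -6·19·6·4/10³ = -342/125 kN
  M_B = M₀a(2b-a)/L² = 19·6·(2·4-6)/10² = 57/25 kN·m
Load 3 — applied couple M₀=13 kN·m at a=5/2 m (b=L-a=15/2):
  R_A = 6M₀ab/L³ = 6·13·(5/2)·(15/2)/10³ = 117/80 kN
  M_A = M₀b(2a-b)/L² = 13·(15/2)·(2·(5/2)-(15/2))/10² = -39/16 kN·m
  R_B = -6M₀ab/L³ = -6·13·(5/2)·(15/2)/10³ = -117/80 kN
  M_B = M₀a(2b-a)/L² = 13·(5/2)·(2·(15/2)-(5/2))/10² = 65/16 kN·m
Load 4 — triangular load w₀=16 kN/m (0→w₀ over full span):
  R_A = 3w₀L/20 = 3·16·10/20 = 24 kN
  M_A = w₀L²/30 = 16·10²/30 = 160/3 kN·m
  R_B = 7w₀L/20 = 7·16·10/20 = 56 kN
  M_B = -w₀L²/20 = -16·10²/20 = -80 kN·m
Superposition: R_A = 123419/4000 kN, M_A = 155867/2400 kN·m, R_B = 264581/4000 kN, M_B = -78051/800 kN·m

R_A = 123419/4000 kN, M_A = 155867/2400 kN·m, R_B = 264581/4000 kN, M_B = -78051/800 kN·m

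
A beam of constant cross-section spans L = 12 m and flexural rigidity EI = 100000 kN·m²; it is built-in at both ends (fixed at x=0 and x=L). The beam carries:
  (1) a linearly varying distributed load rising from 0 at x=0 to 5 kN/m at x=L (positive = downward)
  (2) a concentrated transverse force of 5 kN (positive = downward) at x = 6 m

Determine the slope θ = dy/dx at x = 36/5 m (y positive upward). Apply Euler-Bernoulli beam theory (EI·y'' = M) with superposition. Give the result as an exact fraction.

θ(36/5) = 657/3125000 rad

Load 1 — triangular load w₀=5 kN/m (0→w₀ over full span):
  θ_1 = -w₀(2x(L-x)(L-2x)(x+2L)+x²(L-x)²)/(120LEI) = -5·(2·(36/5)·(12-(36/5))·(12-2·(36/5))·((36/5)+2·12)+(36/5)²·(12-(36/5))²)/(120·12·100000) = 54/390625 rad
Load 2 — point force P=5 kN at a=6 m (b=L-a=6):
  θ_2 = Pa²(L-x)(2bL-(3b+a)(L-x))/(2L³EI)  [x>a] = 5·6²·(12-(36/5))·(2·6·12-(3·6+6)·(12-(36/5)))/(2·12³·100000) = 9/125000 rad
Superposition: θ = Σ θ_i = 657/3125000 rad ≈ 0.000210 rad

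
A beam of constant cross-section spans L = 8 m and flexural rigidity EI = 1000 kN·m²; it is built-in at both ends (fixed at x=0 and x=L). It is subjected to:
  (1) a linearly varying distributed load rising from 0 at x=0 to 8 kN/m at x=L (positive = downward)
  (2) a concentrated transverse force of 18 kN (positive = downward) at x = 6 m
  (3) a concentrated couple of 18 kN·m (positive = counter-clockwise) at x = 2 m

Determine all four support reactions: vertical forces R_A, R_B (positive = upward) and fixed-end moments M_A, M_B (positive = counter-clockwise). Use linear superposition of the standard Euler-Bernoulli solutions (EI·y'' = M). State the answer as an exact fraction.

R_A = 2391/160 kN, M_A = 2453/120 kN·m, R_B = 5609/160 kN, M_B = -1609/40 kN·m

Load 1 — triangular load w₀=8 kN/m (0→w₀ over full span):
  R_A = 3w₀L/20 = 3·8·8/20 = 48/5 kN
  M_A = w₀L²/30 = 8·8²/30 = 256/15 kN·m
  R_B = 7w₀L/20 = 7·8·8/20 = 112/5 kN
  M_B = -w₀L²/20 = -8·8²/20 = -128/5 kN·m
Load 2 — point force P=18 kN at a=6 m (b=L-a=2):
  R_A = Pb²(3a+b)/L³ = 18·2²·(3·6+2)/8³ = 45/16 kN
  M_A = Pab²/L² = 18·6·2²/8² = 27/4 kN·m
  R_B = Pa²(a+3b)/L³ = 18·6²·(6+3·2)/8³ = 243/16 kN
  M_B = -Pa²b/L² = -18·6²·2/8² = -81/4 kN·m
Load 3 — applied couple M₀=18 kN·m at a=2 m (b=L-a=6):
  R_A = 6M₀ab/L³ = 6·18·2·6/8³ = 81/32 kN
  M_A = M₀b(2a-b)/L² = 18·6·(2·2-6)/8² = -27/8 kN·m
  R_B = -6M₀ab/L³ = -6·18·2·6/8³ = -81/32 kN
  M_B = M₀a(2b-a)/L² = 18·2·(2·6-2)/8² = 45/8 kN·m
Superposition: R_A = 2391/160 kN, M_A = 2453/120 kN·m, R_B = 5609/160 kN, M_B = -1609/40 kN·m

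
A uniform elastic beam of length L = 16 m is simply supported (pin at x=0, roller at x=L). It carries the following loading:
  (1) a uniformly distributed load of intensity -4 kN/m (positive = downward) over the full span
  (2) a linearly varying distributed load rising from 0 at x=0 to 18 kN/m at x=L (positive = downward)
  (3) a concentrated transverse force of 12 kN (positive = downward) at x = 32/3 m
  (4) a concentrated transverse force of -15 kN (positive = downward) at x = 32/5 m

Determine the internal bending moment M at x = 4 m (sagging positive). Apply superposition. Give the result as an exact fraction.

Load 1 — uniform load w=-4 kN/m over full span:
  M_1 = wx(L-x)/2 = (-4)·4·(16-4)/2 = -96 kN·m
Load 2 — triangular load w₀=18 kN/m (0→w₀ over full span):
  M_2 = w₀Lx/6 - w₀x³/(6L) = 18·16·4/6 - 18·4³/(6·16) = 180 kN·m
Load 3 — point force P=12 kN at a=32/3 m (b=L-a=16/3):
  M_3 = Pbx/L  [x≤a] = 12·(16/3)·4/16 = 16 kN·m
Load 4 — point force P=-15 kN at a=32/5 m (b=L-a=48/5):
  M_4 = Pbx/L  [x≤a] = (-15)·(48/5)·4/16 = -36 kN·m
Superposition: M = Σ M_i = 64 kN·m ≈ 64.000000 kN·m

M(4) = 64 kN·m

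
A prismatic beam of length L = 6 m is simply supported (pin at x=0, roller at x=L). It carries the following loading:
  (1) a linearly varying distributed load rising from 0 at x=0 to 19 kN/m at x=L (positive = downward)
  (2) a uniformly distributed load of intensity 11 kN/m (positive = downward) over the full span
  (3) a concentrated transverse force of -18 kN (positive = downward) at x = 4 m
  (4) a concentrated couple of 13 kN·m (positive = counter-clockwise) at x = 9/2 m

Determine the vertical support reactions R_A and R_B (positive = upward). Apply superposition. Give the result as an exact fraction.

R_A = 289/6 kN, R_B = 341/6 kN

Load 1 — triangular load w₀=19 kN/m (0→w₀ over full span):
  R_A = w₀L/6 = 19·6/6 = 19 kN
  R_B = w₀L/3 = 19·6/3 = 38 kN
Load 2 — uniform load w=11 kN/m over full span:
  R_A = wL/2 = 11·6/2 = 33 kN
  R_B = wL/2 = 11·6/2 = 33 kN
Load 3 — point force P=-18 kN at a=4 m (b=L-a=2):
  R_A = Pb/L = (-18)·2/6 = -6 kN
  R_B = Pa/L = (-18)·4/6 = -12 kN
Load 4 — applied couple M₀=13 kN·m at a=9/2 m (b=L-a=3/2):
  R_A = M₀/L = 13/6 kN
  R_B = -M₀/L = -13/6 kN
Superposition: R_A = 289/6 kN, R_B = 341/6 kN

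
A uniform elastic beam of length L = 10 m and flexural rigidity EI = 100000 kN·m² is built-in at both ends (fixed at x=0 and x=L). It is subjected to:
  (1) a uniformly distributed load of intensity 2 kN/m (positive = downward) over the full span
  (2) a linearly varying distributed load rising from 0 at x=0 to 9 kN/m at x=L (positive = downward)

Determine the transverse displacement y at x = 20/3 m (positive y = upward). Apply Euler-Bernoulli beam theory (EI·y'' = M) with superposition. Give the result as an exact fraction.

Load 1 — uniform load w=2 kN/m over full span:
  y_1 = -wx²(L-x)²/(24EI) = -2·(20/3)²·(10-(20/3))²/(24·100000) = -1/2430 m
Load 2 — triangular load w₀=9 kN/m (0→w₀ over full span):
  y_2 = -w₀x²(L-x)²(x+2L)/(120LEI) = -9·(20/3)²·(10-(20/3))²·((20/3)+2·10)/(120·10·100000) = -2/2025 m
Superposition: y = Σ y_i = -17/12150 m ≈ -0.001399 m

y(20/3) = -17/12150 m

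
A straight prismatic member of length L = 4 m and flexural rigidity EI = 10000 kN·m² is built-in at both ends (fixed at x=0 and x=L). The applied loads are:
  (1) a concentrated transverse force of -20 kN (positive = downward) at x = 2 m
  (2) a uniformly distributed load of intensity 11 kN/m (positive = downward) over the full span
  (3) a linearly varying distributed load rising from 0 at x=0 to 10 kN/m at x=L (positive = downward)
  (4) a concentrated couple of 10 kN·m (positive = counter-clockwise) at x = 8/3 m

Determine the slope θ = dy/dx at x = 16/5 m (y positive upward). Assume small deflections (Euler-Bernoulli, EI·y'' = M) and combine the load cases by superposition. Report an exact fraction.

θ(16/5) = 217/468750 rad

Load 1 — point force P=-20 kN at a=2 m (b=L-a=2):
  θ_1 = Pa²(L-x)(2bL-(3b+a)(L-x))/(2L³EI)  [x>a] = (-20)·2²·(4-(16/5))·(2·2·4-(3·2+2)·(4-(16/5)))/(2·4³·10000) = -3/6250 rad
Load 2 — uniform load w=11 kN/m over full span:
  θ_2 = -wx(L-x)(L-2x)/(12EI) = -11·(16/5)·(4-(16/5))·(4-2·(16/5))/(12·10000) = 44/78125 rad
Load 3 — triangular load w₀=10 kN/m (0→w₀ over full span):
  θ_3 = -w₀(2x(L-x)(L-2x)(x+2L)+x²(L-x)²)/(120LEI) = -10·(2·(16/5)·(4-(16/5))·(4-2·(16/5))·((16/5)+2·4)+(16/5)²·(4-(16/5))²)/(120·4·10000) = 64/234375 rad
Load 4 — applied couple M₀=10 kN·m at a=8/3 m (b=L-a=4/3):
  θ_4 = (R_Ax²/2 - M_Ax - M₀(x-a))/EI  [x>a] with R_A=10/3, M_A=10/3 = ((10/3)·(16/5)²/2 - (10/3)·(16/5) - 10·((16/5)-(8/3)))/10000 = 1/9375 rad
Superposition: θ = Σ θ_i = 217/468750 rad ≈ 0.000463 rad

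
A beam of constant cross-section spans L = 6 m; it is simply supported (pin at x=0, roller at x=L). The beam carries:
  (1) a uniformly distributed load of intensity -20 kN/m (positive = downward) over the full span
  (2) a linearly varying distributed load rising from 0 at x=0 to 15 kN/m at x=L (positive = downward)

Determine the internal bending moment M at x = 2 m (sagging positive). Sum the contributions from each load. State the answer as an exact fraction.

M(2) = -160/3 kN·m

Load 1 — uniform load w=-20 kN/m over full span:
  M_1 = wx(L-x)/2 = (-20)·2·(6-2)/2 = -80 kN·m
Load 2 — triangular load w₀=15 kN/m (0→w₀ over full span):
  M_2 = w₀Lx/6 - w₀x³/(6L) = 15·6·2/6 - 15·2³/(6·6) = 80/3 kN·m
Superposition: M = Σ M_i = -160/3 kN·m ≈ -53.333333 kN·m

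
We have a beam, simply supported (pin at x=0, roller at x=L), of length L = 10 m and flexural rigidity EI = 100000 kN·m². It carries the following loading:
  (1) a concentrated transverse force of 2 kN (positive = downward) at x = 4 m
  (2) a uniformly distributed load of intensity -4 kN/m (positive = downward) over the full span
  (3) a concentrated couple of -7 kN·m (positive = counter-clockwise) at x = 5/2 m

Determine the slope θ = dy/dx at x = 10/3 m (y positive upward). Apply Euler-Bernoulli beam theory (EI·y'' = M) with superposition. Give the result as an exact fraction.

Load 1 — point force P=2 kN at a=4 m (b=L-a=6):
  θ_1 = -Pb(L²-b²-3x²)/(6LEI)  [x≤a] = -2·6·(10²-6²-3·(10/3)²)/(6·10·100000) = -23/375000 rad
Load 2 — uniform load w=-4 kN/m over full span:
  θ_2 = -w(L³-6Lx²+4x³)/(24EI) = -(-4)·(10³-6·10·(10/3)²+4·(10/3)³)/(24·100000) = 13/16200 rad
Load 3 — applied couple M₀=-7 kN·m at a=5/2 m (b=L-a=15/2):
  θ_3 = (M₀x²/(2L)-M₀(x-a)+C₁)/EI  [x>a] with C₁=M₀(3b²-L²)/(6L)=-385/48 = ((-7)·(10/3)²/(2·10)-(-7)·((10/3)-(5/2))+(-385/48))/100000 = -7/115200 rad
Superposition: θ = Σ θ_i = 440881/648000000 rad ≈ 0.000680 rad

θ(10/3) = 440881/648000000 rad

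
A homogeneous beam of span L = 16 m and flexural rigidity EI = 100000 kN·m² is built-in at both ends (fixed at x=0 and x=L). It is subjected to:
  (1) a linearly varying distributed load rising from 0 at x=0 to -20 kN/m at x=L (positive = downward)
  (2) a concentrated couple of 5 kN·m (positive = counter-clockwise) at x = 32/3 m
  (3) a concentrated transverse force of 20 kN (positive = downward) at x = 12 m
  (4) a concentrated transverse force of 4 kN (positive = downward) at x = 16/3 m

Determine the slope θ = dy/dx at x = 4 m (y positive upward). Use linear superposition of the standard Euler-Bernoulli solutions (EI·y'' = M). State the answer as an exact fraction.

Load 1 — triangular load w₀=-20 kN/m (0→w₀ over full span):
  θ_1 = -w₀(2x(L-x)(L-2x)(x+2L)+x²(L-x)²)/(120LEI) = -(-20)·(2·4·(16-4)·(16-2·4)·(4+2·16)+4²·(16-4)²)/(120·16·100000) = 39/12500 rad
Load 2 — applied couple M₀=5 kN·m at a=32/3 m (b=L-a=16/3):
  θ_2 = (R_Ax²/2 - M_Ax)/EI  [x≤a] with R_A=5/12, M_A=5/3 = ((5/12)·4²/2 - (5/3)·4)/100000 = -1/30000 rad
Load 3 — point force P=20 kN at a=12 m (b=L-a=4):
  θ_3 = -Pb²x(2aL-(3a+b)x)/(2L³EI)  [x≤a] = -20·4²·4·(2·12·16-(3·12+4)·4)/(2·16³·100000) = -7/20000 rad
Load 4 — point force P=4 kN at a=16/3 m (b=L-a=32/3):
  θ_4 = -Pb²x(2aL-(3a+b)x)/(2L³EI)  [x≤a] = -4·(32/3)²·4·(2·(16/3)·16-(3·(16/3)+(32/3))·4)/(2·16³·100000) = -4/28125 rad
Superposition: θ = Σ θ_i = 467/180000 rad ≈ 0.002594 rad

θ(4) = 467/180000 rad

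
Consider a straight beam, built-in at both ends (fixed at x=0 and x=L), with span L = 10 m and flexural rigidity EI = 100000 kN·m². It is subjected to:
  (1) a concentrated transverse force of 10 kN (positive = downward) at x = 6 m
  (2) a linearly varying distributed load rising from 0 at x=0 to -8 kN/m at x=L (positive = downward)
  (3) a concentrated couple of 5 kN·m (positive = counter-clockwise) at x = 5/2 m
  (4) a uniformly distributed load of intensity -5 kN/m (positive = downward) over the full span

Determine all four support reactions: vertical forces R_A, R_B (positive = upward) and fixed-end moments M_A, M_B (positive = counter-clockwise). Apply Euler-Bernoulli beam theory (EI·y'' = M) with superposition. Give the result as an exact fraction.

R_A = -13167/400 kN, M_A = -14321/240 kN·m, R_B = -18833/400 kN, M_B = 16519/240 kN·m

Load 1 — point force P=10 kN at a=6 m (b=L-a=4):
  R_A = Pb²(3a+b)/L³ = 10·4²·(3·6+4)/10³ = 88/25 kN
  M_A = Pab²/L² = 10·6·4²/10² = 48/5 kN·m
  R_B = Pa²(a+3b)/L³ = 10·6²·(6+3·4)/10³ = 162/25 kN
  M_B = -Pa²b/L² = -10·6²·4/10² = -72/5 kN·m
Load 2 — triangular load w₀=-8 kN/m (0→w₀ over full span):
  R_A = 3w₀L/20 = 3·(-8)·10/20 = -12 kN
  M_A = w₀L²/30 = (-8)·10²/30 = -80/3 kN·m
  R_B = 7w₀L/20 = 7·(-8)·10/20 = -28 kN
  M_B = -w₀L²/20 = -(-8)·10²/20 = 40 kN·m
Load 3 — applied couple M₀=5 kN·m at a=5/2 m (b=L-a=15/2):
  R_A = 6M₀ab/L³ = 6·5·(5/2)·(15/2)/10³ = 9/16 kN
  M_A = M₀b(2a-b)/L² = 5·(15/2)·(2·(5/2)-(15/2))/10² = -15/16 kN·m
  R_B = -6M₀ab/L³ = -6·5·(5/2)·(15/2)/10³ = -9/16 kN
  M_B = M₀a(2b-a)/L² = 5·(5/2)·(2·(15/2)-(5/2))/10² = 25/16 kN·m
Load 4 — uniform load w=-5 kN/m over full span:
  R_A = wL/2 = (-5)·10/2 = -25 kN
  M_A = wL²/12 = (-5)·10²/12 = -125/3 kN·m
  R_B = wL/2 = (-5)·10/2 = -25 kN
  M_B = -wL²/12 = -(-5)·10²/12 = 125/3 kN·m
Superposition: R_A = -13167/400 kN, M_A = -14321/240 kN·m, R_B = -18833/400 kN, M_B = 16519/240 kN·m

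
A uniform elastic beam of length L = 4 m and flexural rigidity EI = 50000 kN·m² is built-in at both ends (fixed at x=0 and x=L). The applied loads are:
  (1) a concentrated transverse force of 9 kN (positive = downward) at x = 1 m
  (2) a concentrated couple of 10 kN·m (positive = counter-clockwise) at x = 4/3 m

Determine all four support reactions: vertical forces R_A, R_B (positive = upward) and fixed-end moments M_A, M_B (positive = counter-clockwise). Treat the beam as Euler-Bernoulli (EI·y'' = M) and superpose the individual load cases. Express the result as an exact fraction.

R_A = 1049/96 kN, M_A = 81/16 kN·m, R_B = -185/96 kN, M_B = 79/48 kN·m

Load 1 — point force P=9 kN at a=1 m (b=L-a=3):
  R_A = Pb²(3a+b)/L³ = 9·3²·(3·1+3)/4³ = 243/32 kN
  M_A = Pab²/L² = 9·1·3²/4² = 81/16 kN·m
  R_B = Pa²(a+3b)/L³ = 9·1²·(1+3·3)/4³ = 45/32 kN
  M_B = -Pa²b/L² = -9·1²·3/4² = -27/16 kN·m
Load 2 — applied couple M₀=10 kN·m at a=4/3 m (b=L-a=8/3):
  R_A = 6M₀ab/L³ = 6·10·(4/3)·(8/3)/4³ = 10/3 kN
  M_A = M₀b(2a-b)/L² = 10·(8/3)·(2·(4/3)-(8/3))/4² = 0 kN·m
  R_B = -6M₀ab/L³ = -6·10·(4/3)·(8/3)/4³ = -10/3 kN
  M_B = M₀a(2b-a)/L² = 10·(4/3)·(2·(8/3)-(4/3))/4² = 10/3 kN·m
Superposition: R_A = 1049/96 kN, M_A = 81/16 kN·m, R_B = -185/96 kN, M_B = 79/48 kN·m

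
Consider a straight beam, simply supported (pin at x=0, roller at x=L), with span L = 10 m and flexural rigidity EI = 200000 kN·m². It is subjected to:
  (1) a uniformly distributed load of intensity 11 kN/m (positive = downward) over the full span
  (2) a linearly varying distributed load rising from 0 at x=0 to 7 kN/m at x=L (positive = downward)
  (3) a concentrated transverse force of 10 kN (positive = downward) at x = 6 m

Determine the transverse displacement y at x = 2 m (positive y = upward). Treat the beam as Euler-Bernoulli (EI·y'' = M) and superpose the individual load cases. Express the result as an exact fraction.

Load 1 — uniform load w=11 kN/m over full span:
  y_1 = -wx(L³-2Lx²+x³)/(24EI) = -11·2·(10³-2·10·2²+2³)/(24·200000) = -319/75000 m
Load 2 — triangular load w₀=7 kN/m (0→w₀ over full span):
  y_2 = -w₀x(7L⁴-10L²x²+3x⁴)/(360LEI) = -7·2·(7·10⁴-10·10²·2²+3·2⁴)/(360·10·200000) = -301/234375 m
Load 3 — point force P=10 kN at a=6 m (b=L-a=4):
  y_3 = -Pbx(L²-b²-x²)/(6LEI)  [x≤a] = -10·4·2·(10²-4²-2²)/(6·10·200000) = -1/1875 m
Superposition: y = Σ y_i = -11383/1875000 m ≈ -0.006071 m

y(2) = -11383/1875000 m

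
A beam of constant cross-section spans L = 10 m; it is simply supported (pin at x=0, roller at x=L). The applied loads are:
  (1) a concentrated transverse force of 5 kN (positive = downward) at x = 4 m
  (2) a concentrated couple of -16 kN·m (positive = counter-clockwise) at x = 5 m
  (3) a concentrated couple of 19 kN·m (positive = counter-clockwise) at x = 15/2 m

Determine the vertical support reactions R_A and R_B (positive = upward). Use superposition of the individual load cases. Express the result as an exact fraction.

Load 1 — point force P=5 kN at a=4 m (b=L-a=6):
  R_A = Pb/L = 5·6/10 = 3 kN
  R_B = Pa/L = 5·4/10 = 2 kN
Load 2 — applied couple M₀=-16 kN·m at a=5 m (b=L-a=5):
  R_A = M₀/L = (-16)/10 = -8/5 kN
  R_B = -M₀/L = -(-16)/10 = 8/5 kN
Load 3 — applied couple M₀=19 kN·m at a=15/2 m (b=L-a=5/2):
  R_A = M₀/L = 19/10 kN
  R_B = -M₀/L = -19/10 kN
Superposition: R_A = 33/10 kN, R_B = 17/10 kN

R_A = 33/10 kN, R_B = 17/10 kN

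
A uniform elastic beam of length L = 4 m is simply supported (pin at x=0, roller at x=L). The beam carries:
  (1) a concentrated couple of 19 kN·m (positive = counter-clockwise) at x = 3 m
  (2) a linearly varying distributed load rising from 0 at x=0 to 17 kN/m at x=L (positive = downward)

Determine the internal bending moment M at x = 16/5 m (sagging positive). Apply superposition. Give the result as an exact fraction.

M(16/5) = 1157/125 kN·m

Load 1 — applied couple M₀=19 kN·m at a=3 m (b=L-a=1):
  M_1 = M₀x/L - M₀  [x>a] = 19·(16/5)/4 - 19 = -19/5 kN·m
Load 2 — triangular load w₀=17 kN/m (0→w₀ over full span):
  M_2 = w₀Lx/6 - w₀x³/(6L) = 17·4·(16/5)/6 - 17·(16/5)³/(6·4) = 1632/125 kN·m
Superposition: M = Σ M_i = 1157/125 kN·m ≈ 9.256000 kN·m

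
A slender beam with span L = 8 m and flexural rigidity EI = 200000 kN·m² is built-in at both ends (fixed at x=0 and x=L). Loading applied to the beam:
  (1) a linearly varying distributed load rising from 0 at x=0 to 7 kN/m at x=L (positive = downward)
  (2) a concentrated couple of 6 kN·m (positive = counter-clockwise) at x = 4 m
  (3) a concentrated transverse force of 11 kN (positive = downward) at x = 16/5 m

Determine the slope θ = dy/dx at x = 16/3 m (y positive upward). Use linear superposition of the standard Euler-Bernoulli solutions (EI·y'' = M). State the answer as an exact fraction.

θ(16/3) = 9058/94921875 rad

Load 1 — triangular load w₀=7 kN/m (0→w₀ over full span):
  θ_1 = -w₀(2x(L-x)(L-2x)(x+2L)+x²(L-x)²)/(120LEI) = -7·(2·(16/3)·(8-(16/3))·(8-2·(16/3))·((16/3)+2·8)+(16/3)²·(8-(16/3))²)/(120·8·200000) = 196/3796875 rad
Load 2 — applied couple M₀=6 kN·m at a=4 m (b=L-a=4):
  θ_2 = (R_Ax²/2 - M_Ax - M₀(x-a))/EI  [x>a] with R_A=9/8, M_A=3/2 = ((9/8)·(16/3)²/2 - (3/2)·(16/3) - 6·((16/3)-4))/200000 = 0 rad
Load 3 — point force P=11 kN at a=16/5 m (b=L-a=24/5):
  θ_3 = Pa²(L-x)(2bL-(3b+a)(L-x))/(2L³EI)  [x>a] = 11·(16/5)²·(8-(16/3))·(2·(24/5)·8-(3·(24/5)+(16/5))·(8-(16/3)))/(2·8³·200000) = 154/3515625 rad
Superposition: θ = Σ θ_i = 9058/94921875 rad ≈ 0.000095 rad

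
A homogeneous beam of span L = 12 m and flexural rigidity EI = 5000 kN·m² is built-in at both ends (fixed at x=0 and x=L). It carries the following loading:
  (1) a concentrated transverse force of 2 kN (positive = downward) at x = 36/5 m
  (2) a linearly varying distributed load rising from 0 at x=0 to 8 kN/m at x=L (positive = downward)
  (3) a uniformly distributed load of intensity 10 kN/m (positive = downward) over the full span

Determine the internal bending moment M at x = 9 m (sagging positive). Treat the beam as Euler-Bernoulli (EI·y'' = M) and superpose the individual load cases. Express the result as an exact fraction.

Load 1 — point force P=2 kN at a=36/5 m (b=L-a=24/5):
  M_1 = Pa²(a+3b)(L-x)/L³ - Pa²b/L²  [x>a] = 2·(36/5)²·((36/5)+3·(24/5))·(12-9)/12³ - 2·(36/5)²·(24/5)/12² = 54/125 kN·m
Load 2 — triangular load w₀=8 kN/m (0→w₀ over full span):
  M_2 = 3w₀Lx/20 - w₀L²/30 - w₀x³/(6L) = 3·8·12·9/20 - 8·12²/30 - 8·9³/(6·12) = 51/5 kN·m
Load 3 — uniform load w=10 kN/m over full span:
  M_3 = wLx/2 - wL²/12 - wx²/2 = 10·12·9/2 - 10·12²/12 - 10·9²/2 = 15 kN·m
Superposition: M = Σ M_i = 3204/125 kN·m ≈ 25.632000 kN·m

M(9) = 3204/125 kN·m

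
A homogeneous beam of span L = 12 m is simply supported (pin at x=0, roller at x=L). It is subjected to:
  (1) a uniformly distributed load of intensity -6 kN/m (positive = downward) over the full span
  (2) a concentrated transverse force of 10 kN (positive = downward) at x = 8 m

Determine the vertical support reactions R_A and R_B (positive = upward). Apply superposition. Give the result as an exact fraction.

Load 1 — uniform load w=-6 kN/m over full span:
  R_A = wL/2 = (-6)·12/2 = -36 kN
  R_B = wL/2 = (-6)·12/2 = -36 kN
Load 2 — point force P=10 kN at a=8 m (b=L-a=4):
  R_A = Pb/L = 10·4/12 = 10/3 kN
  R_B = Pa/L = 10·8/12 = 20/3 kN
Superposition: R_A = -98/3 kN, R_B = -88/3 kN

R_A = -98/3 kN, R_B = -88/3 kN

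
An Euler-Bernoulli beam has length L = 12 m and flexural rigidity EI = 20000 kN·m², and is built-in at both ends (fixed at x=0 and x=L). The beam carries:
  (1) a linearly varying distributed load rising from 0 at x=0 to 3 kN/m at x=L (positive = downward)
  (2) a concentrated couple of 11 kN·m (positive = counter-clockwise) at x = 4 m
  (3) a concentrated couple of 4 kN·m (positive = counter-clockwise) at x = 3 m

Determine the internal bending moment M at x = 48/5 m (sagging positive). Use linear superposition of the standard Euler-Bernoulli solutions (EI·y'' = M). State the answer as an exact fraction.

M(48/5) = 2489/1500 kN·m

Load 1 — triangular load w₀=3 kN/m (0→w₀ over full span):
  M_1 = 3w₀Lx/20 - w₀L²/30 - w₀x³/(6L) = 3·3·12·(48/5)/20 - 3·12²/30 - 3·(48/5)³/(6·12) = 72/125 kN·m
Load 2 — applied couple M₀=11 kN·m at a=4 m (b=L-a=8):
  M_2 = R_Ax - M_A - M₀  [x>a] with R_A=11/9, M_A=0 = (11/9)·(48/5) - 0 - 11 = 11/15 kN·m
Load 3 — applied couple M₀=4 kN·m at a=3 m (b=L-a=9):
  M_3 = R_Ax - M_A - M₀  [x>a] with R_A=3/8, M_A=-3/4 = (3/8)·(48/5) - (-3/4) - 4 = 7/20 kN·m
Superposition: M = Σ M_i = 2489/1500 kN·m ≈ 1.659333 kN·m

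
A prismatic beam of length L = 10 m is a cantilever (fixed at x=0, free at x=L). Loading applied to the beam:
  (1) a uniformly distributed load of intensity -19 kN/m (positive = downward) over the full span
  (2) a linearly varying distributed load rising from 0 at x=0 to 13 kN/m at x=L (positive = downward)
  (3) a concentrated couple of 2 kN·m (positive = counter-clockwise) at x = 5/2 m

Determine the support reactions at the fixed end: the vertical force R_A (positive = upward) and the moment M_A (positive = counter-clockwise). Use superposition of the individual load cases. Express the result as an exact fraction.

R_A = -125 kN, M_A = -1556/3 kN·m

Load 1 — uniform load w=-19 kN/m over full span:
  R_A = wL = (-19)·10 = -190 kN
  M_A = wL²/2 = (-19)·10²/2 = -950 kN·m
Load 2 — triangular load w₀=13 kN/m (0→w₀ over full span):
  R_A = w₀L/2 = 13·10/2 = 65 kN
  M_A = w₀L²/3 = 13·10²/3 = 1300/3 kN·m
Load 3 — applied couple M₀=2 kN·m at a=5/2 m (b=L-a=15/2):
  R_A = 0 kN
  M_A = -M₀ = -2 kN·m
Superposition: R_A = -125 kN, M_A = -1556/3 kN·m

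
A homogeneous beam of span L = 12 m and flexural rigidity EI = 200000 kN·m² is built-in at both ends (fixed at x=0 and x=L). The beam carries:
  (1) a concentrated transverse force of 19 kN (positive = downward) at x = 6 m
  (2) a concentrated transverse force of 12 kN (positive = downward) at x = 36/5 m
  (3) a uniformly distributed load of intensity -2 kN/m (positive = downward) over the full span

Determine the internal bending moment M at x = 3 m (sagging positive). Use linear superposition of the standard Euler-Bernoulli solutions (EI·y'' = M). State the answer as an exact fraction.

M(3) = -519/125 kN·m

Load 1 — point force P=19 kN at a=6 m (b=L-a=6):
  M_1 = Pb²(3a+b)x/L³ - Pab²/L²  [x≤a] = 19·6²·(3·6+6)·3/12³ - 19·6·6²/12² = 0 kN·m
Load 2 — point force P=12 kN at a=36/5 m (b=L-a=24/5):
  M_2 = Pb²(3a+b)x/L³ - Pab²/L²  [x≤a] = 12·(24/5)²·(3·(36/5)+(24/5))·3/12³ - 12·(36/5)·(24/5)²/12² = -144/125 kN·m
Load 3 — uniform load w=-2 kN/m over full span:
  M_3 = wLx/2 - wL²/12 - wx²/2 = (-2)·12·3/2 - (-2)·12²/12 - (-2)·3²/2 = -3 kN·m
Superposition: M = Σ M_i = -519/125 kN·m ≈ -4.152000 kN·m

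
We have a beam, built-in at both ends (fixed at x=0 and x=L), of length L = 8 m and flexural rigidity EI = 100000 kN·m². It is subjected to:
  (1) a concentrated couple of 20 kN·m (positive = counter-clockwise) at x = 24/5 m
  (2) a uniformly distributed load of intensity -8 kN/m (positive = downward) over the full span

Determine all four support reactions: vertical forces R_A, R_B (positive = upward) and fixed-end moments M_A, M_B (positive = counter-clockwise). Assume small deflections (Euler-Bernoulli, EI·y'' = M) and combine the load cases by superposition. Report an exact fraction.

Load 1 — applied couple M₀=20 kN·m at a=24/5 m (b=L-a=16/5):
  R_A = 6M₀ab/L³ = 6·20·(24/5)·(16/5)/8³ = 18/5 kN
  M_A = M₀b(2a-b)/L² = 20·(16/5)·(2·(24/5)-(16/5))/8² = 32/5 kN·m
  R_B = -6M₀ab/L³ = -6·20·(24/5)·(16/5)/8³ = -18/5 kN
  M_B = M₀a(2b-a)/L² = 20·(24/5)·(2·(16/5)-(24/5))/8² = 12/5 kN·m
Load 2 — uniform load w=-8 kN/m over full span:
  R_A = wL/2 = (-8)·8/2 = -32 kN
  M_A = wL²/12 = (-8)·8²/12 = -128/3 kN·m
  R_B = wL/2 = (-8)·8/2 = -32 kN
  M_B = -wL²/12 = -(-8)·8²/12 = 128/3 kN·m
Superposition: R_A = -142/5 kN, M_A = -544/15 kN·m, R_B = -178/5 kN, M_B = 676/15 kN·m

R_A = -142/5 kN, M_A = -544/15 kN·m, R_B = -178/5 kN, M_B = 676/15 kN·m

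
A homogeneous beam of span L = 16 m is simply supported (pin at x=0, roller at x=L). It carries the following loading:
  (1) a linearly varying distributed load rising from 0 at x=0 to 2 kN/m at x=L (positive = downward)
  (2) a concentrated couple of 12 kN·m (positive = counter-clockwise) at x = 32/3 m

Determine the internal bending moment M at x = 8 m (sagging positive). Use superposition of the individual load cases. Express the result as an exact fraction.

Load 1 — triangular load w₀=2 kN/m (0→w₀ over full span):
  M_1 = w₀Lx/6 - w₀x³/(6L) = 2·16·8/6 - 2·8³/(6·16) = 32 kN·m
Load 2 — applied couple M₀=12 kN·m at a=32/3 m (b=L-a=16/3):
  M_2 = M₀x/L  [x≤a] = 12·8/16 = 6 kN·m
Superposition: M = Σ M_i = 38 kN·m ≈ 38.000000 kN·m

M(8) = 38 kN·m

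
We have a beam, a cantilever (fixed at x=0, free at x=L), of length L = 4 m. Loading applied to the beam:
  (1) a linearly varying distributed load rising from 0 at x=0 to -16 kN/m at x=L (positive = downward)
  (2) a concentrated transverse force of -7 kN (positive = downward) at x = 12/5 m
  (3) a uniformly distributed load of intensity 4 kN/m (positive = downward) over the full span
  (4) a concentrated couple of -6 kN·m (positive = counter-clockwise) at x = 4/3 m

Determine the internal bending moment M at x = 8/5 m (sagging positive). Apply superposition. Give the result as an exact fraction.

Load 1 — triangular load w₀=-16 kN/m (0→w₀ over full span):
  M_1 = w₀Lx/2 - w₀L²/3 - w₀x³/(6L) = (-16)·4·(8/5)/2 - (-16)·4²/3 - (-16)·(8/5)³/(6·4) = 4608/125 kN·m
Load 2 — point force P=-7 kN at a=12/5 m (b=L-a=8/5):
  M_2 = -P(a-x)  [x≤a] = -(-7)·((12/5)-(8/5)) = 28/5 kN·m
Load 3 — uniform load w=4 kN/m over full span:
  M_3 = -w(L-x)²/2 = -4·(4-(8/5))²/2 = -288/25 kN·m
Load 4 — applied couple M₀=-6 kN·m at a=4/3 m (b=L-a=8/3):
  M_4 = 0  [x>a] = 0 kN·m
Superposition: M = Σ M_i = 3868/125 kN·m ≈ 30.944000 kN·m

M(8/5) = 3868/125 kN·m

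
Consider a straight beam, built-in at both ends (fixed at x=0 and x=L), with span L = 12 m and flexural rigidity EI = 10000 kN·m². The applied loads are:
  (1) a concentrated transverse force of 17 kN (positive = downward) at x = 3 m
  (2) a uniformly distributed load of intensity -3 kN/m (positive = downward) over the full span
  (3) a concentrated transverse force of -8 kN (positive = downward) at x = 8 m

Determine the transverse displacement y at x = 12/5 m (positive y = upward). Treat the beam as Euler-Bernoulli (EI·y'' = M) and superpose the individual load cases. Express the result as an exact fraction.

y(12/5) = 121817/37500000 m

Load 1 — point force P=17 kN at a=3 m (b=L-a=9):
  y_1 = -Pb²x²(3aL-(3a+b)x)/(6L³EI)  [x≤a] = -17·9²·(12/5)²·(3·3·12-(3·3+9)·(12/5))/(6·12³·10000) = -12393/2500000 m
Load 2 — uniform load w=-3 kN/m over full span:
  y_2 = -wx²(L-x)²/(24EI) = -(-3)·(12/5)²·(12-(12/5))²/(24·10000) = 2592/390625 m
Load 3 — point force P=-8 kN at a=8 m (b=L-a=4):
  y_3 = -Pb²x²(3aL-(3a+b)x)/(6L³EI)  [x≤a] = -(-8)·4²·(12/5)²·(3·8·12-(3·8+4)·(12/5))/(6·12³·10000) = 368/234375 m
Superposition: y = Σ y_i = 121817/37500000 m ≈ 0.003248 m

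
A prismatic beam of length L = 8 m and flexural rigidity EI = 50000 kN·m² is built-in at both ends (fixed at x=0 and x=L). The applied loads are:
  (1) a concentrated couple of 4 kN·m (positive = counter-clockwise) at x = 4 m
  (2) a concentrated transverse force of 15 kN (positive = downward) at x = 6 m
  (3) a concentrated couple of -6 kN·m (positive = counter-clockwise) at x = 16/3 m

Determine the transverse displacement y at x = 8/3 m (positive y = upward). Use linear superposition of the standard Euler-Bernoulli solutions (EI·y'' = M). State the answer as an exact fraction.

y(8/3) = -199/1012500 m

Load 1 — applied couple M₀=4 kN·m at a=4 m (b=L-a=4):
  y_1 = (R_Ax³/6 - M_Ax²/2)/EI  [x≤a] with R_A=3/4, M_A=1 = ((3/4)·(8/3)³/6 - 1·(8/3)²/2)/50000 = -2/84375 m
Load 2 — point force P=15 kN at a=6 m (b=L-a=2):
  y_2 = -Pb²x²(3aL-(3a+b)x)/(6L³EI)  [x≤a] = -15·2²·(8/3)²·(3·6·8-(3·6+2)·(8/3))/(6·8³·50000) = -17/67500 m
Load 3 — applied couple M₀=-6 kN·m at a=16/3 m (b=L-a=8/3):
  y_3 = (R_Ax³/6 - M_Ax²/2)/EI  [x≤a] with R_A=-1, M_A=-2 = ((-1)·(8/3)³/6 - (-2)·(8/3)²/2)/50000 = 4/50625 m
Superposition: y = Σ y_i = -199/1012500 m ≈ -0.000197 m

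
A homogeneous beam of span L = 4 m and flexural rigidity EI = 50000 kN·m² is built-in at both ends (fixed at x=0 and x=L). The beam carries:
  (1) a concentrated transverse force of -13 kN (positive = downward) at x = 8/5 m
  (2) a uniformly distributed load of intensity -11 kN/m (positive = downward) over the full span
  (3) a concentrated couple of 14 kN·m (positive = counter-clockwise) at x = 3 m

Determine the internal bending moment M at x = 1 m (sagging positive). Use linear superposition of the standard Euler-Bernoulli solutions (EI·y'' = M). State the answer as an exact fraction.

M(1) = -19241/6000 kN·m

Load 1 — point force P=-13 kN at a=8/5 m (b=L-a=12/5):
  M_1 = Pb²(3a+b)x/L³ - Pab²/L²  [x≤a] = (-13)·(12/5)²·(3·(8/5)+(12/5))·1/4³ - (-13)·(8/5)·(12/5)²/4² = -117/125 kN·m
Load 2 — uniform load w=-11 kN/m over full span:
  M_2 = wLx/2 - wL²/12 - wx²/2 = (-11)·4·1/2 - (-11)·4²/12 - (-11)·1²/2 = -11/6 kN·m
Load 3 — applied couple M₀=14 kN·m at a=3 m (b=L-a=1):
  M_3 = R_Ax - M_A  [x≤a] with R_A=63/16, M_A=35/8 = (63/16)·1 - (35/8) = -7/16 kN·m
Superposition: M = Σ M_i = -19241/6000 kN·m ≈ -3.206833 kN·m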